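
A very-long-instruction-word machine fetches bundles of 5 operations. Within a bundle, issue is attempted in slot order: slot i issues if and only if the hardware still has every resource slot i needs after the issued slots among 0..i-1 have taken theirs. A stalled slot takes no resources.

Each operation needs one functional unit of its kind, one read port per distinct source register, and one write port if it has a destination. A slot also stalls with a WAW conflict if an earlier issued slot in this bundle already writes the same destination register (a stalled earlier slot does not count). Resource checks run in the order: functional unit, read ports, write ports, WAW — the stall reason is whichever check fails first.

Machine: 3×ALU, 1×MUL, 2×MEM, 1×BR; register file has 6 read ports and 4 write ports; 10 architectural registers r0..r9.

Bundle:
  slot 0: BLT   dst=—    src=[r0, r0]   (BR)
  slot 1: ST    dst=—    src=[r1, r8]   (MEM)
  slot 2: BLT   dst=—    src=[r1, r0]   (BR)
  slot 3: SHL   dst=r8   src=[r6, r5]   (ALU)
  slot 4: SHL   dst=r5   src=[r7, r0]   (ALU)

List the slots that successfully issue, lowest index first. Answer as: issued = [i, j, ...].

issued = [0, 1, 3]

(0) want 1×BR +1rd +0wr — yes → AL3|MU1|ME2|BR0|rd5|wr4
(1) want 1×MEM +2rd +0wr — yes → AL3|MU1|ME1|BR0|rd3|wr4
(2) want 1×BR +2rd +0wr — FU → AL3|MU1|ME1|BR0|rd3|wr4
(3) want 1×ALU +2rd +1wr — yes → AL2|MU1|ME1|BR0|rd1|wr3
(4) want 1×ALU +2rd +1wr — RD_PORT → AL2|MU1|ME1|BR0|rd1|wr3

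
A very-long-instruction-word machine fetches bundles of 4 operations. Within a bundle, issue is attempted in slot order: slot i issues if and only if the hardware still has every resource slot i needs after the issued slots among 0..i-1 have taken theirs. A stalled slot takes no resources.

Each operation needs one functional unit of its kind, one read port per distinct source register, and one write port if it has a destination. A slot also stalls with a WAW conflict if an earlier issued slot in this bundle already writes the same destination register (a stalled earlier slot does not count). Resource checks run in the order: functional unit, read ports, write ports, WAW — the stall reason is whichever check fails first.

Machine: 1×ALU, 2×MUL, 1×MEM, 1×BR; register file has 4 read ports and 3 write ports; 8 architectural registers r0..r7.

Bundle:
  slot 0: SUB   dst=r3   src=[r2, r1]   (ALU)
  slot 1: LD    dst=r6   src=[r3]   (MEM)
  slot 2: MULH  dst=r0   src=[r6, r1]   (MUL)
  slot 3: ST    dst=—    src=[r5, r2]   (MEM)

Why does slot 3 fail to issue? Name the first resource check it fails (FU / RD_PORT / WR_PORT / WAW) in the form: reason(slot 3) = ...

  0. ALU→r3 ⇒ go  {0A/2Mu/1Ld/1B | 2r 2w}
  1. MEM→r6 ⇒ go  {0A/2Mu/0Ld/1B | 1r 1w}
  2. MUL→r0 ⇒ no(RD_PORT)  {0A/2Mu/0Ld/1B | 1r 1w}
  3. MEM ⇒ no(FU)  {0A/2Mu/0Ld/1B | 1r 1w}

reason(slot 3) = FU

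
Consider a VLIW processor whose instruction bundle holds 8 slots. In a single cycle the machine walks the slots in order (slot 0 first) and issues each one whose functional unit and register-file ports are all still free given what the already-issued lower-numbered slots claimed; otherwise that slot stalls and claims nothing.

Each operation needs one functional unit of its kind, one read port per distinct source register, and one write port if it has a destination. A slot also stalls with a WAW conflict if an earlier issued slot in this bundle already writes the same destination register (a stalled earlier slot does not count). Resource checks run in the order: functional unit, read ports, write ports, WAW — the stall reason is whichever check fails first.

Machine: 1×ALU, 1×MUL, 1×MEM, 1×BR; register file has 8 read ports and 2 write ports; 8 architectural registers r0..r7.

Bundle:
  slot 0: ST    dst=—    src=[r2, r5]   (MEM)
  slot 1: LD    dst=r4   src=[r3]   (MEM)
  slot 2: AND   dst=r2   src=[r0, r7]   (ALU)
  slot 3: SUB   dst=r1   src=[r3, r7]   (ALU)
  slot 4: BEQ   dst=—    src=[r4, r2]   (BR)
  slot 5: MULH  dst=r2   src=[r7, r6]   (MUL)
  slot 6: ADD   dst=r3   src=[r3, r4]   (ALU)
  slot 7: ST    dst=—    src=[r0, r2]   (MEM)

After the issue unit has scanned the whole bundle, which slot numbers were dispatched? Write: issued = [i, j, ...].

issued = [0, 2, 4]

[0] MEM needs rd=2 wr=0: ok; after: ALU=1 MUL=1 MEM=0 BR=1, R=6, W=2
[1] MEM needs rd=1 wr=1: FU; after: ALU=1 MUL=1 MEM=0 BR=1, R=6, W=2
[2] ALU needs rd=2 wr=1: ok; after: ALU=0 MUL=1 MEM=0 BR=1, R=4, W=1
[3] ALU needs rd=2 wr=1: FU; after: ALU=0 MUL=1 MEM=0 BR=1, R=4, W=1
[4] BR needs rd=2 wr=0: ok; after: ALU=0 MUL=1 MEM=0 BR=0, R=2, W=1
[5] MUL needs rd=2 wr=1: WAW; after: ALU=0 MUL=1 MEM=0 BR=0, R=2, W=1
[6] ALU needs rd=2 wr=1: FU; after: ALU=0 MUL=1 MEM=0 BR=0, R=2, W=1
[7] MEM needs rd=2 wr=0: FU; after: ALU=0 MUL=1 MEM=0 BR=0, R=2, W=1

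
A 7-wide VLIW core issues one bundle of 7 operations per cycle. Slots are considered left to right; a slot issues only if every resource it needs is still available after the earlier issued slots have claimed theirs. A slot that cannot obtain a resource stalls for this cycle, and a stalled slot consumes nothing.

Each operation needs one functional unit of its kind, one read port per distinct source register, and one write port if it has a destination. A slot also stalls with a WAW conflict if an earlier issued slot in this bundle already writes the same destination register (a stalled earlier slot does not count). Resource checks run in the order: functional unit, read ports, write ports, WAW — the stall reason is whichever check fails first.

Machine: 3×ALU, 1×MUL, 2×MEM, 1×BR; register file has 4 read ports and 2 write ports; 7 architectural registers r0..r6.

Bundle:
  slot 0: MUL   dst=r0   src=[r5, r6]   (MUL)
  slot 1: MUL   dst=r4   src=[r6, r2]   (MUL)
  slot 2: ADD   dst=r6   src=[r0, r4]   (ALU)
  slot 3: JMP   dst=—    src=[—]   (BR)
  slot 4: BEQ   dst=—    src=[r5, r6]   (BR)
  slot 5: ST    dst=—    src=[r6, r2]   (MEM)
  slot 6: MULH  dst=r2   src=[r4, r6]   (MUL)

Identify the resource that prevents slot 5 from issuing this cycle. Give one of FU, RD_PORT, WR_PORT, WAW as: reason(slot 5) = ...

#0 MUL src=r5,r6 dispatched  <A:3 Mu:0 Ld:2 B:1 rd:2 wr:1>
#1 MUL src=r6,r2 held:FU  <A:3 Mu:0 Ld:2 B:1 rd:2 wr:1>
#2 ALU src=r0,r4 dispatched  <A:2 Mu:0 Ld:2 B:1 rd:0 wr:0>
#3 BR src=- dispatched  <A:2 Mu:0 Ld:2 B:0 rd:0 wr:0>
#4 BR src=r5,r6 held:FU  <A:2 Mu:0 Ld:2 B:0 rd:0 wr:0>
#5 MEM src=r6,r2 held:RD_PORT  <A:2 Mu:0 Ld:2 B:0 rd:0 wr:0>
#6 MUL src=r4,r6 held:FU  <A:2 Mu:0 Ld:2 B:0 rd:0 wr:0>

reason(slot 5) = RD_PORT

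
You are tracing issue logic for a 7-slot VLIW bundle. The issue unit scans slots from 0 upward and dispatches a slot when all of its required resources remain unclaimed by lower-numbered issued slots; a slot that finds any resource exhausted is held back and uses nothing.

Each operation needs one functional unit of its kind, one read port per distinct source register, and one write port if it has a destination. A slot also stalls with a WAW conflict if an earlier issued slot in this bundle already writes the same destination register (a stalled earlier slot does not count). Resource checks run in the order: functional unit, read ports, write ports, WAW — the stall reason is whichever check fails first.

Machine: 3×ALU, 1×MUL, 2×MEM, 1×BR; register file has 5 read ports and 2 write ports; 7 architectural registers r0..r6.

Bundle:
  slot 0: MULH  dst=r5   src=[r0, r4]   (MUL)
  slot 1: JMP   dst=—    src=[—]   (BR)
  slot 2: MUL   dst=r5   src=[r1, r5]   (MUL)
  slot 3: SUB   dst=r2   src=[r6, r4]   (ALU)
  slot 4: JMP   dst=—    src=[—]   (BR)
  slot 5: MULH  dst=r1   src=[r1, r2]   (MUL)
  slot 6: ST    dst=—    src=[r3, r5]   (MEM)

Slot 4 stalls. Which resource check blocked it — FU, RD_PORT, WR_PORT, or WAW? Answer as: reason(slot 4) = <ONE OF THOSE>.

reason(slot 4) = FU

#0 MUL src=r0,r4 dispatched  <A:3 Mu:0 Ld:2 B:1 rd:3 wr:1>
#1 BR src=- dispatched  <A:3 Mu:0 Ld:2 B:0 rd:3 wr:1>
#2 MUL src=r1,r5 held:FU  <A:3 Mu:0 Ld:2 B:0 rd:3 wr:1>
#3 ALU src=r6,r4 dispatched  <A:2 Mu:0 Ld:2 B:0 rd:1 wr:0>
#4 BR src=- held:FU  <A:2 Mu:0 Ld:2 B:0 rd:1 wr:0>
#5 MUL src=r1,r2 held:FU  <A:2 Mu:0 Ld:2 B:0 rd:1 wr:0>
#6 MEM src=r3,r5 held:RD_PORT  <A:2 Mu:0 Ld:2 B:0 rd:1 wr:0>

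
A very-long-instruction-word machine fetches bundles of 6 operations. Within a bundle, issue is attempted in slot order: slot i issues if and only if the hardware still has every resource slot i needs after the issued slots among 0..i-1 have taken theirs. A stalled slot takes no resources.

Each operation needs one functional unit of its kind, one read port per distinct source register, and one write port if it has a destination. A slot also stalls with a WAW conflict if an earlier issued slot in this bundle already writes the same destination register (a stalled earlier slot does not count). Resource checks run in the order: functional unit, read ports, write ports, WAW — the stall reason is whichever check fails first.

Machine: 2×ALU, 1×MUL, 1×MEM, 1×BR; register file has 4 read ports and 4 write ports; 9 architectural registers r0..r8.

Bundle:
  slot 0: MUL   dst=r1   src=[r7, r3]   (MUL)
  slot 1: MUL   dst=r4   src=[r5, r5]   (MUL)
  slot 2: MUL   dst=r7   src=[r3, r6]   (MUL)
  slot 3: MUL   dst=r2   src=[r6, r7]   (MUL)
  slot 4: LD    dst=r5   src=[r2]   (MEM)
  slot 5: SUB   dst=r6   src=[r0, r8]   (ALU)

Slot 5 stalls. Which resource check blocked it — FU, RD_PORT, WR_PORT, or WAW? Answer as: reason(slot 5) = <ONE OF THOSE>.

[0] MUL needs rd=2 wr=1: ok; after: ALU=2 MUL=0 MEM=1 BR=1, R=2, W=3
[1] MUL needs rd=1 wr=1: FU; after: ALU=2 MUL=0 MEM=1 BR=1, R=2, W=3
[2] MUL needs rd=2 wr=1: FU; after: ALU=2 MUL=0 MEM=1 BR=1, R=2, W=3
[3] MUL needs rd=2 wr=1: FU; after: ALU=2 MUL=0 MEM=1 BR=1, R=2, W=3
[4] MEM needs rd=1 wr=1: ok; after: ALU=2 MUL=0 MEM=0 BR=1, R=1, W=2
[5] ALU needs rd=2 wr=1: RD_PORT; after: ALU=2 MUL=0 MEM=0 BR=1, R=1, W=2

reason(slot 5) = RD_PORT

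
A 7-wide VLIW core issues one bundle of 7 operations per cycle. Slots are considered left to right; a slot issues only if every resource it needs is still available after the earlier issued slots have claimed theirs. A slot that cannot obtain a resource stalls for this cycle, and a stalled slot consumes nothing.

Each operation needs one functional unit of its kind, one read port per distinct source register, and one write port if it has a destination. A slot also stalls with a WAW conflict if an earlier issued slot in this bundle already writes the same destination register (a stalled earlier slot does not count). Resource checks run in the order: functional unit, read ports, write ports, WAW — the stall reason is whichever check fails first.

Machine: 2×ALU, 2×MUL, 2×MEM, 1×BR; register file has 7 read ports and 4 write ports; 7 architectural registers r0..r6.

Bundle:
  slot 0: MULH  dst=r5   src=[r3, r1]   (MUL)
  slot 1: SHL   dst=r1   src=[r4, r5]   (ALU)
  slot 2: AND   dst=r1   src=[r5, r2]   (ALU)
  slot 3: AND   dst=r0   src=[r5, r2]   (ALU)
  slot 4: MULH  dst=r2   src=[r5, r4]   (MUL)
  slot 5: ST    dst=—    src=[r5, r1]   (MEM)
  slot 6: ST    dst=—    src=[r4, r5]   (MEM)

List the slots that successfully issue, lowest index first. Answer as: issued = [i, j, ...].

issued = [0, 1, 3]

[0] MUL needs rd=2 wr=1: ok; after: ALU=2 MUL=1 MEM=2 BR=1, R=5, W=3
[1] ALU needs rd=2 wr=1: ok; after: ALU=1 MUL=1 MEM=2 BR=1, R=3, W=2
[2] ALU needs rd=2 wr=1: WAW; after: ALU=1 MUL=1 MEM=2 BR=1, R=3, W=2
[3] ALU needs rd=2 wr=1: ok; after: ALU=0 MUL=1 MEM=2 BR=1, R=1, W=1
[4] MUL needs rd=2 wr=1: RD_PORT; after: ALU=0 MUL=1 MEM=2 BR=1, R=1, W=1
[5] MEM needs rd=2 wr=0: RD_PORT; after: ALU=0 MUL=1 MEM=2 BR=1, R=1, W=1
[6] MEM needs rd=2 wr=0: RD_PORT; after: ALU=0 MUL=1 MEM=2 BR=1, R=1, W=1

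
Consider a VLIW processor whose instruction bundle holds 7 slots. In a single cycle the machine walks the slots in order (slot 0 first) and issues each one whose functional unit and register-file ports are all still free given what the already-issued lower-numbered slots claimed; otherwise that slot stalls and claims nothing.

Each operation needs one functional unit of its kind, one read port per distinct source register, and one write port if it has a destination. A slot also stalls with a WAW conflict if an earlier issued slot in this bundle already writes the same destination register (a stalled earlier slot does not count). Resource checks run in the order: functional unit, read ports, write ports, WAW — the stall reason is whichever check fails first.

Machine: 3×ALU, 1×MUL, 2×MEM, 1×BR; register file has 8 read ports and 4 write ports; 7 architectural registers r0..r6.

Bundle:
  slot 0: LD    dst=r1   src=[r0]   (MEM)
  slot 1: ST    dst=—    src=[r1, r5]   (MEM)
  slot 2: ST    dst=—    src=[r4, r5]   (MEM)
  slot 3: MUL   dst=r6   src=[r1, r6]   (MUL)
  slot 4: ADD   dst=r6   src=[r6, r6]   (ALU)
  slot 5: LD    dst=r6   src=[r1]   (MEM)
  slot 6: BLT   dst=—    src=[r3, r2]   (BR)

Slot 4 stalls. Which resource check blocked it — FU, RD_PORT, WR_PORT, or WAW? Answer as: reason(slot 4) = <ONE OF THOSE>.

#0 MEM src=r0 dispatched  <A:3 Mu:1 Ld:1 B:1 rd:7 wr:3>
#1 MEM src=r1,r5 dispatched  <A:3 Mu:1 Ld:0 B:1 rd:5 wr:3>
#2 MEM src=r4,r5 held:FU  <A:3 Mu:1 Ld:0 B:1 rd:5 wr:3>
#3 MUL src=r1,r6 dispatched  <A:3 Mu:0 Ld:0 B:1 rd:3 wr:2>
#4 ALU src=r6,r6 held:WAW  <A:3 Mu:0 Ld:0 B:1 rd:3 wr:2>
#5 MEM src=r1 held:FU  <A:3 Mu:0 Ld:0 B:1 rd:3 wr:2>
#6 BR src=r3,r2 dispatched  <A:3 Mu:0 Ld:0 B:0 rd:1 wr:2>

reason(slot 4) = WAW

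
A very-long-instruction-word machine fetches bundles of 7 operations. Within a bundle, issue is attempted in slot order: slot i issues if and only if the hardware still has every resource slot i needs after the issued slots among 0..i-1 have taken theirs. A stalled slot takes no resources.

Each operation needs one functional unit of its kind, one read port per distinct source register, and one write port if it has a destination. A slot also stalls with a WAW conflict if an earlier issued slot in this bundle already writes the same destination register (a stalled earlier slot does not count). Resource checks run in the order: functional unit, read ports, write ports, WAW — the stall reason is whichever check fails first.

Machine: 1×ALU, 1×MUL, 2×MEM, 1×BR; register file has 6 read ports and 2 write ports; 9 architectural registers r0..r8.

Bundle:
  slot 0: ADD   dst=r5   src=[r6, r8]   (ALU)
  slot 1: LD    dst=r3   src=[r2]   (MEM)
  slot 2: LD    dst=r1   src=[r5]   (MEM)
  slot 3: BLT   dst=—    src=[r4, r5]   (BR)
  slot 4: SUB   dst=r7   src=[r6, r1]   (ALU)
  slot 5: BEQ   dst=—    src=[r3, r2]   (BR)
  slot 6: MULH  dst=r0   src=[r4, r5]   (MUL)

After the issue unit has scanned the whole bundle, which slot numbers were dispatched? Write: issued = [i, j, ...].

issued = [0, 1, 3]

slot 0 (ALU): ISSUE — free A0,Mu1,Ld2,B1 rp4 wp1
slot 1 (MEM): ISSUE — free A0,Mu1,Ld1,B1 rp3 wp0
slot 2 (MEM): stall WR_PORT — free A0,Mu1,Ld1,B1 rp3 wp0
slot 3 (BR): ISSUE — free A0,Mu1,Ld1,B0 rp1 wp0
slot 4 (ALU): stall FU — free A0,Mu1,Ld1,B0 rp1 wp0
slot 5 (BR): stall FU — free A0,Mu1,Ld1,B0 rp1 wp0
slot 6 (MUL): stall RD_PORT — free A0,Mu1,Ld1,B0 rp1 wp0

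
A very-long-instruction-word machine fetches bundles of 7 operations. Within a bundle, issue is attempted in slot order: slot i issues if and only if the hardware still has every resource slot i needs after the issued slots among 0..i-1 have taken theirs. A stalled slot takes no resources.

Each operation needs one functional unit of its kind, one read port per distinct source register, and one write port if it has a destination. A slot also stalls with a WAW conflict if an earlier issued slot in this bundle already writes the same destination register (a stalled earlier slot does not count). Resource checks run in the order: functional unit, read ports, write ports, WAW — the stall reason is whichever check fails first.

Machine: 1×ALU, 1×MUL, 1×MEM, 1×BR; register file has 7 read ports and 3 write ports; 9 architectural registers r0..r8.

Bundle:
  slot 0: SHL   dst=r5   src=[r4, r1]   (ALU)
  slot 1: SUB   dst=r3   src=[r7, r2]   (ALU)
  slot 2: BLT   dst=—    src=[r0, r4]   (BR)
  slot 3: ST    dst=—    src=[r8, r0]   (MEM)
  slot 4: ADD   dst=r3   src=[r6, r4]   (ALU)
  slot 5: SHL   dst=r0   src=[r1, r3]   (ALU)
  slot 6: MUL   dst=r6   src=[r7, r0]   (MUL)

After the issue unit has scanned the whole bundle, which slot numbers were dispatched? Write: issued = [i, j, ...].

  0. ALU→r5 ⇒ go  {0A/1Mu/1Ld/1B | 5r 2w}
  1. ALU→r3 ⇒ no(FU)  {0A/1Mu/1Ld/1B | 5r 2w}
  2. BR ⇒ go  {0A/1Mu/1Ld/0B | 3r 2w}
  3. MEM ⇒ go  {0A/1Mu/0Ld/0B | 1r 2w}
  4. ALU→r3 ⇒ no(FU)  {0A/1Mu/0Ld/0B | 1r 2w}
  5. ALU→r0 ⇒ no(FU)  {0A/1Mu/0Ld/0B | 1r 2w}
  6. MUL→r6 ⇒ no(RD_PORT)  {0A/1Mu/0Ld/0B | 1r 2w}

issued = [0, 2, 3]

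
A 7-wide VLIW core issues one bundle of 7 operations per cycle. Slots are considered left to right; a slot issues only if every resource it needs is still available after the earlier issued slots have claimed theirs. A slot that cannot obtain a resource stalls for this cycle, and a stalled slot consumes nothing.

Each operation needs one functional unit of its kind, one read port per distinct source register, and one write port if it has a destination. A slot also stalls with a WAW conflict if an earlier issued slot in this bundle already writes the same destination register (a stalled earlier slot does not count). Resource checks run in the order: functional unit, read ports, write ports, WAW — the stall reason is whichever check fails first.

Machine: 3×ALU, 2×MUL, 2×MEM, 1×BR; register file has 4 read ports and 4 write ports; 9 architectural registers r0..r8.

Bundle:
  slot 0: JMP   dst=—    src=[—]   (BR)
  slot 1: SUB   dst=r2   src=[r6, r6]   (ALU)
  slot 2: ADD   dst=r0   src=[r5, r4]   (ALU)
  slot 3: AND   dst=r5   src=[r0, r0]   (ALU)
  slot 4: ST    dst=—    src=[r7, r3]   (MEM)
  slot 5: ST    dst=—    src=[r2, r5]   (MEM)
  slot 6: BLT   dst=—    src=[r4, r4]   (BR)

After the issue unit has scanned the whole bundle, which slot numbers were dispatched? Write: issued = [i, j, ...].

issued = [0, 1, 2, 3]

(0) want 1×BR +0rd +0wr — yes → AL3|MU2|ME2|BR0|rd4|wr4
(1) want 1×ALU +1rd +1wr — yes → AL2|MU2|ME2|BR0|rd3|wr3
(2) want 1×ALU +2rd +1wr — yes → AL1|MU2|ME2|BR0|rd1|wr2
(3) want 1×ALU +1rd +1wr — yes → AL0|MU2|ME2|BR0|rd0|wr1
(4) want 1×MEM +2rd +0wr — RD_PORT → AL0|MU2|ME2|BR0|rd0|wr1
(5) want 1×MEM +2rd +0wr — RD_PORT → AL0|MU2|ME2|BR0|rd0|wr1
(6) want 1×BR +1rd +0wr — FU → AL0|MU2|ME2|BR0|rd0|wr1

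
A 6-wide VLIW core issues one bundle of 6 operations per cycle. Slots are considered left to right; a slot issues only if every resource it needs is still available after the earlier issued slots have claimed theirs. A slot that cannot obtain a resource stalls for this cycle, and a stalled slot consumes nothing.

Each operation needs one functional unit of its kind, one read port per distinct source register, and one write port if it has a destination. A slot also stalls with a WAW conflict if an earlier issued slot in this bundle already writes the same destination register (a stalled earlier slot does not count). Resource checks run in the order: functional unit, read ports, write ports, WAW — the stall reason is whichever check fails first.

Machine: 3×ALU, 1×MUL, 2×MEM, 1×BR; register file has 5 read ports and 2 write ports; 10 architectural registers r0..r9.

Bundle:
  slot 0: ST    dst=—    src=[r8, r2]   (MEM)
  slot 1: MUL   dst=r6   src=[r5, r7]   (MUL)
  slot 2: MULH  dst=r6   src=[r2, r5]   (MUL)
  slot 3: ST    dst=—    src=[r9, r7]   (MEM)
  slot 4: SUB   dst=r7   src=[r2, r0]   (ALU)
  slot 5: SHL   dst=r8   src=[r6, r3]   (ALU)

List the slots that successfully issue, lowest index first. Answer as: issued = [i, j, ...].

  0. MEM ⇒ go  {3A/1Mu/1Ld/1B | 3r 2w}
  1. MUL→r6 ⇒ go  {3A/0Mu/1Ld/1B | 1r 1w}
  2. MUL→r6 ⇒ no(FU)  {3A/0Mu/1Ld/1B | 1r 1w}
  3. MEM ⇒ no(RD_PORT)  {3A/0Mu/1Ld/1B | 1r 1w}
  4. ALU→r7 ⇒ no(RD_PORT)  {3A/0Mu/1Ld/1B | 1r 1w}
  5. ALU→r8 ⇒ no(RD_PORT)  {3A/0Mu/1Ld/1B | 1r 1w}

issued = [0, 1]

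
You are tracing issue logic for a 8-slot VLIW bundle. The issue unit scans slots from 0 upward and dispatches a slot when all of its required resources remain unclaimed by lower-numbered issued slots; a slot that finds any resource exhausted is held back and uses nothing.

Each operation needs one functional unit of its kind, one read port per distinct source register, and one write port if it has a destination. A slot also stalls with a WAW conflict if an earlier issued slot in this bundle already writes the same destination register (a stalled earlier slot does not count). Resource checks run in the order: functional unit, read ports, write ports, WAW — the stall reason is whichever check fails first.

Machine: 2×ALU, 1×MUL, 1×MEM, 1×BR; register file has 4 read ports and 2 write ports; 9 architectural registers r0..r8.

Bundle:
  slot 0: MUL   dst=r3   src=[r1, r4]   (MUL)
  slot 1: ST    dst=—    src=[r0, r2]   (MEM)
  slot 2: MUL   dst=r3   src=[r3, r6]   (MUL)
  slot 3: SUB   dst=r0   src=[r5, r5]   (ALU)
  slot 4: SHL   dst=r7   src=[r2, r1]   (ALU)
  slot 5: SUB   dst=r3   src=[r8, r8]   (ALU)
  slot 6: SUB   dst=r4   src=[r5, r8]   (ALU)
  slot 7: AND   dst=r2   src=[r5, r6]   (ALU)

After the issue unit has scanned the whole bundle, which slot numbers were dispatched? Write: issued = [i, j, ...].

issued = [0, 1]

slot 0 (MUL): ISSUE — free A2,Mu0,Ld1,B1 rp2 wp1
slot 1 (MEM): ISSUE — free A2,Mu0,Ld0,B1 rp0 wp1
slot 2 (MUL): stall FU — free A2,Mu0,Ld0,B1 rp0 wp1
slot 3 (ALU): stall RD_PORT — free A2,Mu0,Ld0,B1 rp0 wp1
slot 4 (ALU): stall RD_PORT — free A2,Mu0,Ld0,B1 rp0 wp1
slot 5 (ALU): stall RD_PORT — free A2,Mu0,Ld0,B1 rp0 wp1
slot 6 (ALU): stall RD_PORT — free A2,Mu0,Ld0,B1 rp0 wp1
slot 7 (ALU): stall RD_PORT — free A2,Mu0,Ld0,B1 rp0 wp1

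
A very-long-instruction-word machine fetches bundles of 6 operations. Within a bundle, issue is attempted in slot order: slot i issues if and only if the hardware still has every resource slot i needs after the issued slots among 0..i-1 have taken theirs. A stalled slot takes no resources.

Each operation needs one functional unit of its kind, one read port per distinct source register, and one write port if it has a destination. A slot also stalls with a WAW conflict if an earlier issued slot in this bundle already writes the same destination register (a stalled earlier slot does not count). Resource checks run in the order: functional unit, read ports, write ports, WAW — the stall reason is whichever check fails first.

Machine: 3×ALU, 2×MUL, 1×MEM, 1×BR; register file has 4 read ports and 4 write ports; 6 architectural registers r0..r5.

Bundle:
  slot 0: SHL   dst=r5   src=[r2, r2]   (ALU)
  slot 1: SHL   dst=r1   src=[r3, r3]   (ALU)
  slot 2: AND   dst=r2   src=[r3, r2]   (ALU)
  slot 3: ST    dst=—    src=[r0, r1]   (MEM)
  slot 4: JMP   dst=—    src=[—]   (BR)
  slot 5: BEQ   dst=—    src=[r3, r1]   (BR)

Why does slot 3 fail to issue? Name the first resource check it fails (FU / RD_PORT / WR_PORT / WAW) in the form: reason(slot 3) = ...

reason(slot 3) = RD_PORT

[0] ALU needs rd=1 wr=1: ok; after: ALU=2 MUL=2 MEM=1 BR=1, R=3, W=3
[1] ALU needs rd=1 wr=1: ok; after: ALU=1 MUL=2 MEM=1 BR=1, R=2, W=2
[2] ALU needs rd=2 wr=1: ok; after: ALU=0 MUL=2 MEM=1 BR=1, R=0, W=1
[3] MEM needs rd=2 wr=0: RD_PORT; after: ALU=0 MUL=2 MEM=1 BR=1, R=0, W=1
[4] BR needs rd=0 wr=0: ok; after: ALU=0 MUL=2 MEM=1 BR=0, R=0, W=1
[5] BR needs rd=2 wr=0: FU; after: ALU=0 MUL=2 MEM=1 BR=0, R=0, W=1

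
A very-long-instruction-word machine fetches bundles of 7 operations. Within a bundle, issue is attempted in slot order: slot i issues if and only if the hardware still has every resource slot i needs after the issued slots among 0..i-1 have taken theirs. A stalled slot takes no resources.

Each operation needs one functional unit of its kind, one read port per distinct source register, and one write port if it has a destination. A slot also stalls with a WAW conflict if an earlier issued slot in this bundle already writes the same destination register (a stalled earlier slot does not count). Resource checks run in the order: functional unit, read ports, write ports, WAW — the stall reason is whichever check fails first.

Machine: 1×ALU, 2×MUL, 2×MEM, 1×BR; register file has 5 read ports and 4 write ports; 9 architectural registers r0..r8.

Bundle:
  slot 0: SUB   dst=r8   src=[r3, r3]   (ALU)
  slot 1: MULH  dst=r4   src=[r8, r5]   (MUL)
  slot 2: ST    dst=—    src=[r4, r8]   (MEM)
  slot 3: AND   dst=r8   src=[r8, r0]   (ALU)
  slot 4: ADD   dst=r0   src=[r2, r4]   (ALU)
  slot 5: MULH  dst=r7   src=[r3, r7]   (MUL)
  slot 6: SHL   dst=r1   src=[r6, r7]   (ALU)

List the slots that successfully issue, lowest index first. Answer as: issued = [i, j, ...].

slot 0 (ALU): ISSUE — free A0,Mu2,Ld2,B1 rp4 wp3
slot 1 (MUL): ISSUE — free A0,Mu1,Ld2,B1 rp2 wp2
slot 2 (MEM): ISSUE — free A0,Mu1,Ld1,B1 rp0 wp2
slot 3 (ALU): stall FU — free A0,Mu1,Ld1,B1 rp0 wp2
slot 4 (ALU): stall FU — free A0,Mu1,Ld1,B1 rp0 wp2
slot 5 (MUL): stall RD_PORT — free A0,Mu1,Ld1,B1 rp0 wp2
slot 6 (ALU): stall FU — free A0,Mu1,Ld1,B1 rp0 wp2

issued = [0, 1, 2]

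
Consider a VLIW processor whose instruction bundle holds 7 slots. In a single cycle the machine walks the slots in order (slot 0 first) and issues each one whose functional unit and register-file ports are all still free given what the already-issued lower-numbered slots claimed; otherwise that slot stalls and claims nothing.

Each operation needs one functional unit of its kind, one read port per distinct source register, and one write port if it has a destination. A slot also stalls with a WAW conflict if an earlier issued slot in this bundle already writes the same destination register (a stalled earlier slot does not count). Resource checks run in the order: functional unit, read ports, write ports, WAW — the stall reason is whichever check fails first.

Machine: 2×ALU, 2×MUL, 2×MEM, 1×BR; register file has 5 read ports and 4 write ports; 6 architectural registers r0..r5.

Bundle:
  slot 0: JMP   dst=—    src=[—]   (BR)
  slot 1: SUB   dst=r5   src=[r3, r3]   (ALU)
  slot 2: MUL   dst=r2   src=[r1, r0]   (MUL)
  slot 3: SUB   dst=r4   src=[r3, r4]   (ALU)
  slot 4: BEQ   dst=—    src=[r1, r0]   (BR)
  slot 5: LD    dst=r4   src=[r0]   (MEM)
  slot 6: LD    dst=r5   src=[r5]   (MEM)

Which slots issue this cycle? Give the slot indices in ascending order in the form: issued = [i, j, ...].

#0 BR src=- dispatched  <A:2 Mu:2 Ld:2 B:0 rd:5 wr:4>
#1 ALU src=r3,r3 dispatched  <A:1 Mu:2 Ld:2 B:0 rd:4 wr:3>
#2 MUL src=r1,r0 dispatched  <A:1 Mu:1 Ld:2 B:0 rd:2 wr:2>
#3 ALU src=r3,r4 dispatched  <A:0 Mu:1 Ld:2 B:0 rd:0 wr:1>
#4 BR src=r1,r0 held:FU  <A:0 Mu:1 Ld:2 B:0 rd:0 wr:1>
#5 MEM src=r0 held:RD_PORT  <A:0 Mu:1 Ld:2 B:0 rd:0 wr:1>
#6 MEM src=r5 held:RD_PORT  <A:0 Mu:1 Ld:2 B:0 rd:0 wr:1>

issued = [0, 1, 2, 3]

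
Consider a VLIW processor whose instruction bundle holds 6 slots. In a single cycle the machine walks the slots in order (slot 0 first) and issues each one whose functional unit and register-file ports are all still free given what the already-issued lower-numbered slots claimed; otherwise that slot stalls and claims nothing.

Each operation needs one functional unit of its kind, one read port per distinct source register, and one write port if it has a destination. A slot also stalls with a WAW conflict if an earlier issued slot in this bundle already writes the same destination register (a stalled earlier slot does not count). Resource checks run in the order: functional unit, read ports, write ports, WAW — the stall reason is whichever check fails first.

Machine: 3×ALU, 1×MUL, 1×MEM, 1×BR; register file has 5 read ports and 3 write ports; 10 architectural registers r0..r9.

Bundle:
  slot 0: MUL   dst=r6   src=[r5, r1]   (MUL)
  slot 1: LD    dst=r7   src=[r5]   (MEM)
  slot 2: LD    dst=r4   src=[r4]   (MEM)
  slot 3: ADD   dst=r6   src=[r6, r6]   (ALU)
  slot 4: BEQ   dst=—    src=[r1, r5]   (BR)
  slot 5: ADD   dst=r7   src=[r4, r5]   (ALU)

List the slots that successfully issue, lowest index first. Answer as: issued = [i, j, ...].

slot 0 (MUL): ISSUE — free A3,Mu0,Ld1,B1 rp3 wp2
slot 1 (MEM): ISSUE — free A3,Mu0,Ld0,B1 rp2 wp1
slot 2 (MEM): stall FU — free A3,Mu0,Ld0,B1 rp2 wp1
slot 3 (ALU): stall WAW — free A3,Mu0,Ld0,B1 rp2 wp1
slot 4 (BR): ISSUE — free A3,Mu0,Ld0,B0 rp0 wp1
slot 5 (ALU): stall RD_PORT — free A3,Mu0,Ld0,B0 rp0 wp1

issued = [0, 1, 4]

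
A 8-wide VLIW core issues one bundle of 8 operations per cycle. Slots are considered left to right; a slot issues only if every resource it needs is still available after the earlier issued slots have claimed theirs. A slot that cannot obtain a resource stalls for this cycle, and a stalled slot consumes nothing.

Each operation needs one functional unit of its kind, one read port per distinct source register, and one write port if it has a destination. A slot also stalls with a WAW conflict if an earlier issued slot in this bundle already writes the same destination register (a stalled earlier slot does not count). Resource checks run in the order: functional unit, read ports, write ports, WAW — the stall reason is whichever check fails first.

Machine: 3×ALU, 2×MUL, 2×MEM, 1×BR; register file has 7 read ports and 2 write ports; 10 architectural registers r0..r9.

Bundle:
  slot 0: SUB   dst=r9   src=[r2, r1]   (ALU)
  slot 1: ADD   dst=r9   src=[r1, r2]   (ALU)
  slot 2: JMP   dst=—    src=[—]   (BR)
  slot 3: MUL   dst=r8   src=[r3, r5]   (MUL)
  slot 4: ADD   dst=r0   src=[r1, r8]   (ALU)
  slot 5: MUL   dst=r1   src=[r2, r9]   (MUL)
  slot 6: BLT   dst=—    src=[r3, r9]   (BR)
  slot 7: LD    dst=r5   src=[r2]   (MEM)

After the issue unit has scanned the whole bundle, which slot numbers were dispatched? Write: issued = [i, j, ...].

issued = [0, 2, 3]

  0. ALU→r9 ⇒ go  {2A/2Mu/2Ld/1B | 5r 1w}
  1. ALU→r9 ⇒ no(WAW)  {2A/2Mu/2Ld/1B | 5r 1w}
  2. BR ⇒ go  {2A/2Mu/2Ld/0B | 5r 1w}
  3. MUL→r8 ⇒ go  {2A/1Mu/2Ld/0B | 3r 0w}
  4. ALU→r0 ⇒ no(WR_PORT)  {2A/1Mu/2Ld/0B | 3r 0w}
  5. MUL→r1 ⇒ no(WR_PORT)  {2A/1Mu/2Ld/0B | 3r 0w}
  6. BR ⇒ no(FU)  {2A/1Mu/2Ld/0B | 3r 0w}
  7. MEM→r5 ⇒ no(WR_PORT)  {2A/1Mu/2Ld/0B | 3r 0w}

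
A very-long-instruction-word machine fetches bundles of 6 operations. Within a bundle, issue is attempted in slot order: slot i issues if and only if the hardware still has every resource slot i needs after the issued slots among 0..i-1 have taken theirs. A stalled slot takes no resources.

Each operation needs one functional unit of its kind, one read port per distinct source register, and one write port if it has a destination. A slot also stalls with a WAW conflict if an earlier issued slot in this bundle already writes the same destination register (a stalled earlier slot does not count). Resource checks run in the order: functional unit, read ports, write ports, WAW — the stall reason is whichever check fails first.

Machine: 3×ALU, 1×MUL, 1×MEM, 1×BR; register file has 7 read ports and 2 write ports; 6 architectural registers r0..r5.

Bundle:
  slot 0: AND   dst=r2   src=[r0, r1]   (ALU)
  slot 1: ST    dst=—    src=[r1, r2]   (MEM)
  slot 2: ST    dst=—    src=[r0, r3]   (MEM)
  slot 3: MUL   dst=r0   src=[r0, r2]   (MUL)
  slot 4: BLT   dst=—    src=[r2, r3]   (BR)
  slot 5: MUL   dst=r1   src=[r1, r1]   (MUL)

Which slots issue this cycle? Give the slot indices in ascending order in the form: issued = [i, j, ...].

slot 0 (ALU): ISSUE — free A2,Mu1,Ld1,B1 rp5 wp1
slot 1 (MEM): ISSUE — free A2,Mu1,Ld0,B1 rp3 wp1
slot 2 (MEM): stall FU — free A2,Mu1,Ld0,B1 rp3 wp1
slot 3 (MUL): ISSUE — free A2,Mu0,Ld0,B1 rp1 wp0
slot 4 (BR): stall RD_PORT — free A2,Mu0,Ld0,B1 rp1 wp0
slot 5 (MUL): stall FU — free A2,Mu0,Ld0,B1 rp1 wp0

issued = [0, 1, 3]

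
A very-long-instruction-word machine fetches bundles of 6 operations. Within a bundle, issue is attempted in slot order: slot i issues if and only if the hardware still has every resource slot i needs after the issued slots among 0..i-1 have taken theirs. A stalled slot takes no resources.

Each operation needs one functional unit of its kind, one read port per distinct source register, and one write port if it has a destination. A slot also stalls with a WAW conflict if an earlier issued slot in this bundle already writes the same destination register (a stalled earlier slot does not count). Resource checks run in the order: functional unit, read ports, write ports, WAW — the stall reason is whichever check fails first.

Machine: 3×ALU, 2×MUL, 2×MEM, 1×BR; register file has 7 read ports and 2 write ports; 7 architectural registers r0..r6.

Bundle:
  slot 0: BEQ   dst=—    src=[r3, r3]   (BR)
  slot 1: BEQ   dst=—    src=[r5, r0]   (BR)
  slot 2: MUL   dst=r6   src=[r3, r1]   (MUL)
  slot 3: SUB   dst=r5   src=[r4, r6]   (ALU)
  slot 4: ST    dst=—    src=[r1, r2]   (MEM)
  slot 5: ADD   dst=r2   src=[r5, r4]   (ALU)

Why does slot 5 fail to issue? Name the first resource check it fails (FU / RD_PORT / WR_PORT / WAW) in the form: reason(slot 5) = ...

[0] BR needs rd=1 wr=0: ok; after: ALU=3 MUL=2 MEM=2 BR=0, R=6, W=2
[1] BR needs rd=2 wr=0: FU; after: ALU=3 MUL=2 MEM=2 BR=0, R=6, W=2
[2] MUL needs rd=2 wr=1: ok; after: ALU=3 MUL=1 MEM=2 BR=0, R=4, W=1
[3] ALU needs rd=2 wr=1: ok; after: ALU=2 MUL=1 MEM=2 BR=0, R=2, W=0
[4] MEM needs rd=2 wr=0: ok; after: ALU=2 MUL=1 MEM=1 BR=0, R=0, W=0
[5] ALU needs rd=2 wr=1: RD_PORT; after: ALU=2 MUL=1 MEM=1 BR=0, R=0, W=0

reason(slot 5) = RD_PORT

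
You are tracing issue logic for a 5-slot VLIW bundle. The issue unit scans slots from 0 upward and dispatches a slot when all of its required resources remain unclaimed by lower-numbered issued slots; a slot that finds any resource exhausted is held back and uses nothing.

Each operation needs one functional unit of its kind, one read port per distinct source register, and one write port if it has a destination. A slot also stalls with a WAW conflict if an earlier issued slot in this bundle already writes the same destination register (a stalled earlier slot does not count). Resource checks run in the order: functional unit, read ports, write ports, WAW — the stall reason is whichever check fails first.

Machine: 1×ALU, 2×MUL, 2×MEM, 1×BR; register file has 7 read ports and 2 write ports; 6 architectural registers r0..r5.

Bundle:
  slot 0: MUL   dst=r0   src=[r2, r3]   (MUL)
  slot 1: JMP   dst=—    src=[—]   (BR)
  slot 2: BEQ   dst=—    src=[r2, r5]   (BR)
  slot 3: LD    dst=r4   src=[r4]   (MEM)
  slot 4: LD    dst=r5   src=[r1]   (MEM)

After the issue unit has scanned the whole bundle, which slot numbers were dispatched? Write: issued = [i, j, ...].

(0) want 1×MUL +2rd +1wr — yes → AL1|MU1|ME2|BR1|rd5|wr1
(1) want 1×BR +0rd +0wr — yes → AL1|MU1|ME2|BR0|rd5|wr1
(2) want 1×BR +2rd +0wr — FU → AL1|MU1|ME2|BR0|rd5|wr1
(3) want 1×MEM +1rd +1wr — yes → AL1|MU1|ME1|BR0|rd4|wr0
(4) want 1×MEM +1rd +1wr — WR_PORT → AL1|MU1|ME1|BR0|rd4|wr0

issued = [0, 1, 3]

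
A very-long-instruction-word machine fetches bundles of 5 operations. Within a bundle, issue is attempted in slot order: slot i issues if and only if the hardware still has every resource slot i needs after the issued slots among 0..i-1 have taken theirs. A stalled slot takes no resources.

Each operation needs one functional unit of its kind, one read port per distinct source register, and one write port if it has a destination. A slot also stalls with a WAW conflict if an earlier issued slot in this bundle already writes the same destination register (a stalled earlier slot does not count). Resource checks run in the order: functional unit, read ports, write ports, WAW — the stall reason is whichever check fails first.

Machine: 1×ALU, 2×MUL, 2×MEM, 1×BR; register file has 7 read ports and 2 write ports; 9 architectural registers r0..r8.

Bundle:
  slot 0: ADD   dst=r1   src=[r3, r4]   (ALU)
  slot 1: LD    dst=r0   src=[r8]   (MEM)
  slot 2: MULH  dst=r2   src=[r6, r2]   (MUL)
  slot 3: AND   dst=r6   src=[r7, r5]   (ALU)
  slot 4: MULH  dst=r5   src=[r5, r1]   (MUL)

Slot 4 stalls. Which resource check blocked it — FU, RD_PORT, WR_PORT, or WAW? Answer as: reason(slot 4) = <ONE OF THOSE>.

#0 ALU src=r3,r4 dispatched  <A:0 Mu:2 Ld:2 B:1 rd:5 wr:1>
#1 MEM src=r8 dispatched  <A:0 Mu:2 Ld:1 B:1 rd:4 wr:0>
#2 MUL src=r6,r2 held:WR_PORT  <A:0 Mu:2 Ld:1 B:1 rd:4 wr:0>
#3 ALU src=r7,r5 held:FU  <A:0 Mu:2 Ld:1 B:1 rd:4 wr:0>
#4 MUL src=r5,r1 held:WR_PORT  <A:0 Mu:2 Ld:1 B:1 rd:4 wr:0>

reason(slot 4) = WR_PORT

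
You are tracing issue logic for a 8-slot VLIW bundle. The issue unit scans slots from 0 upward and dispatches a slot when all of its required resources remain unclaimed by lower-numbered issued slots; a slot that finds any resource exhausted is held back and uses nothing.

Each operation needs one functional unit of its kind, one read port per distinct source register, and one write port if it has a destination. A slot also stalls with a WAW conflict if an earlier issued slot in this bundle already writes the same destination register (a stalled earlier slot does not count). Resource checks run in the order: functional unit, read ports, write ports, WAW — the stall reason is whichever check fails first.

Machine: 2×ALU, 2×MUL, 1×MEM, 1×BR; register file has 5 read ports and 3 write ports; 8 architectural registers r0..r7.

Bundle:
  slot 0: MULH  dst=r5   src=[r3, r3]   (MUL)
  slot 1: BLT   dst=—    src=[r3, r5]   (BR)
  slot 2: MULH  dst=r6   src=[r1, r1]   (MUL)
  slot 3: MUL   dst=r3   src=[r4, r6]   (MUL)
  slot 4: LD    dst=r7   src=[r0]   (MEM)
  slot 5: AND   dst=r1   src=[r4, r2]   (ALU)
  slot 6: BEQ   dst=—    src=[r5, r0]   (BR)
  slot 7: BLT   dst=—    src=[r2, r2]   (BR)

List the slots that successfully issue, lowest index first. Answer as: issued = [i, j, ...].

issued = [0, 1, 2, 4]

[0] MUL needs rd=1 wr=1: ok; after: ALU=2 MUL=1 MEM=1 BR=1, R=4, W=2
[1] BR needs rd=2 wr=0: ok; after: ALU=2 MUL=1 MEM=1 BR=0, R=2, W=2
[2] MUL needs rd=1 wr=1: ok; after: ALU=2 MUL=0 MEM=1 BR=0, R=1, W=1
[3] MUL needs rd=2 wr=1: FU; after: ALU=2 MUL=0 MEM=1 BR=0, R=1, W=1
[4] MEM needs rd=1 wr=1: ok; after: ALU=2 MUL=0 MEM=0 BR=0, R=0, W=0
[5] ALU needs rd=2 wr=1: RD_PORT; after: ALU=2 MUL=0 MEM=0 BR=0, R=0, W=0
[6] BR needs rd=2 wr=0: FU; after: ALU=2 MUL=0 MEM=0 BR=0, R=0, W=0
[7] BR needs rd=1 wr=0: FU; after: ALU=2 MUL=0 MEM=0 BR=0, R=0, W=0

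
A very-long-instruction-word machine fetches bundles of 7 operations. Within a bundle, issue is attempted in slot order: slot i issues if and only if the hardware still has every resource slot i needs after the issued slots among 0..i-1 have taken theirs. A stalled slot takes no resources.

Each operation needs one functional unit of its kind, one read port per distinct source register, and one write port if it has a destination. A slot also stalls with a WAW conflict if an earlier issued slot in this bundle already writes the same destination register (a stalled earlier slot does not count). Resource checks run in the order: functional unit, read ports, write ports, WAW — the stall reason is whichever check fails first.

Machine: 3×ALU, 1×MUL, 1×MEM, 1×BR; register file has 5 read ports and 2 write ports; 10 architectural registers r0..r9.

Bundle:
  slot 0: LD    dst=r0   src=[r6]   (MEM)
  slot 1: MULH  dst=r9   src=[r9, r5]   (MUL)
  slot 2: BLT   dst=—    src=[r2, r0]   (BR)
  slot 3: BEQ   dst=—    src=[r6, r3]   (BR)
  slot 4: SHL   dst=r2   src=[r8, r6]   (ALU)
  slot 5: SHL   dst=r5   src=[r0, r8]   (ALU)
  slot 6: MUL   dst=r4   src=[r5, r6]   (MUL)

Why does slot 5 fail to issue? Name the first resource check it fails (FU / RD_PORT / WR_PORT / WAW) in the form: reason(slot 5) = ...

reason(slot 5) = RD_PORT

[0] MEM needs rd=1 wr=1: ok; after: ALU=3 MUL=1 MEM=0 BR=1, R=4, W=1
[1] MUL needs rd=2 wr=1: ok; after: ALU=3 MUL=0 MEM=0 BR=1, R=2, W=0
[2] BR needs rd=2 wr=0: ok; after: ALU=3 MUL=0 MEM=0 BR=0, R=0, W=0
[3] BR needs rd=2 wr=0: FU; after: ALU=3 MUL=0 MEM=0 BR=0, R=0, W=0
[4] ALU needs rd=2 wr=1: RD_PORT; after: ALU=3 MUL=0 MEM=0 BR=0, R=0, W=0
[5] ALU needs rd=2 wr=1: RD_PORT; after: ALU=3 MUL=0 MEM=0 BR=0, R=0, W=0
[6] MUL needs rd=2 wr=1: FU; after: ALU=3 MUL=0 MEM=0 BR=0, R=0, W=0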